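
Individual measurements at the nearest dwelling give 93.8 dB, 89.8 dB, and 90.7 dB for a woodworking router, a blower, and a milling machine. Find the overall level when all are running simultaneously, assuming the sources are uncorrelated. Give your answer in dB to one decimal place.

Incoherent sources combine by intensity addition: L_total = 10·log₁₀(Σ 10^(L_i/10)).
Σ 10^(L/10) = 10^(93.8/10) + 10^(89.8/10) + 10^(90.7/10) = 4.529e+09.
L_total = 10·log₁₀(4.529e+09) = 96.56 dB.

96.6 dB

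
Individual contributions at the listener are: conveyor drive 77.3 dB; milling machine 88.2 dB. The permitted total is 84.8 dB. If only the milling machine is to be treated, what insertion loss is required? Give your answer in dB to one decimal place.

4.3 dB

Everything except the milling machine sums to 10^(77.3/10) = 5.370e+07 in linear terms, 77.30 dB.
To meet 84.8 dB overall, the treated milling machine may contribute at most 10^(84.8/10) − 5.370e+07 = 2.483e+08, i.e. 83.95 dB.
Required insertion loss = 88.2 − 83.95 = 4.25 dB.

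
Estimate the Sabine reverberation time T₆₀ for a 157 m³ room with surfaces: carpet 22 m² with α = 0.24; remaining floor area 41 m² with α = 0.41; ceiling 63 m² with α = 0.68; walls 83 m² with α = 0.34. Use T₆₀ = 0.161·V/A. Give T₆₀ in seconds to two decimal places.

0.27 s

Summing Sᵢαᵢ: 22·0.24 + 41·0.41 + 63·0.68 + 83·0.34 = 93.15 m².
T₆₀ = 0.161·V/A = 0.161·157/93.15 = 0.271 s.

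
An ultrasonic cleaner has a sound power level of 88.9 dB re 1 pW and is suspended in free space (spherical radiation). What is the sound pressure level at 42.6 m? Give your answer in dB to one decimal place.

45.3 dB

L_p = L_w − 10·log₁₀(4π·r²) with r = 42.6 m.
4π·r² = 2.28e+04 m², 10·log₁₀ of that is 43.580 dB.
L_p = 88.9 − 43.580 = 45.32 dB.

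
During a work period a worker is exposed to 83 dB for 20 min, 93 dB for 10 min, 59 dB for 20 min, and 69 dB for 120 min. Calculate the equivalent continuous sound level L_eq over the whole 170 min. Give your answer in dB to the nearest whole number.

82 dB

L_eq = 10·log₁₀[(1/T)·Σ tᵢ·10^(Lᵢ/10)] with T = 170 min.
Σ tᵢ·10^(Lᵢ/10) = 20·10^(83/10) + 10·10^(93/10) + 20·10^(59/10) + 120·10^(69/10) = 2.491e+10.
L_eq = 10·log₁₀(2.491e+10/170) = 81.66 dB.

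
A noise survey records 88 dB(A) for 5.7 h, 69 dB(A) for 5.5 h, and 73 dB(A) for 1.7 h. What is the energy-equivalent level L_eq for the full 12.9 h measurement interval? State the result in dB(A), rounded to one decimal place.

Weight each interval's intensity by its duration and average over T = 12.9 h:
Σ tᵢ·10^(Lᵢ/10) = 5.7·10^(88/10) + 5.5·10^(69/10) + 1.7·10^(73/10) = 3.674e+09.
L_eq = 10·log₁₀(3.674e+09/12.9) = 84.55 dB(A).

84.5 dB(A)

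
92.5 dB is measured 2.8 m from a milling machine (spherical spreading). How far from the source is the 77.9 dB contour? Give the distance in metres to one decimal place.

For a point source L₁ − L₂ = 20·log₁₀(r₂/r₁), so r₂ = r₁·10^((L₁−L₂)/20).
r₂ = 2.8·10^((92.5−77.9)/20) = 2.8·10^(14.6/20) = 15.04 m.

15.0 m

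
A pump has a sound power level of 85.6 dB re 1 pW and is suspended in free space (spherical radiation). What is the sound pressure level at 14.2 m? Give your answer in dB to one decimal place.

L_p = L_w − 10·log₁₀(4π·r²) with r = 14.2 m.
4π·r² = 2534 m², 10·log₁₀ of that is 34.038 dB.
L_p = 85.6 − 34.038 = 51.56 dB.

51.6 dB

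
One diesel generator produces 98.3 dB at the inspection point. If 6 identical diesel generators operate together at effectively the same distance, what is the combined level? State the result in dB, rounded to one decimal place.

106.1 dB

With 6 equal, uncorrelated contributions the intensity is 6× that of one unit, giving a rise of 10·log₁₀ 6.
L_total = 98.3 + 10·log₁₀(6) = 98.3 + 7.782 = 106.08 dB.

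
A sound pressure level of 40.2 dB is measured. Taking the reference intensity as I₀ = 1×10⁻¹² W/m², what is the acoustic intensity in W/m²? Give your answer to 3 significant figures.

1.05e-08 W/m²

L = 10·log₁₀(I/I₀) ⇒ I = I₀·10^(L/10) = 10⁻¹² × 10^4.02.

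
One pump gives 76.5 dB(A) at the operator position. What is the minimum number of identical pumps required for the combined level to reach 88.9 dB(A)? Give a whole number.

18

Need L₁ + 10·log₁₀ N ≥ 88.9, i.e. log₁₀ N ≥ 1.24.
N ≥ 10^(12.4/10) = 17.378, so N = 18.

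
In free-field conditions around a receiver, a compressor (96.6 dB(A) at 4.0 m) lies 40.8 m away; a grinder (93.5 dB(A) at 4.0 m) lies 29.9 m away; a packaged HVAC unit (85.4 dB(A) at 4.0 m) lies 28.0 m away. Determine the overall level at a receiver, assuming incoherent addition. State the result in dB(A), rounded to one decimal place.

Propagate each source to the receiver with L = L_ref − 20·log₁₀(r/r_ref), then add intensities.
compressor: 96.6 − 20·log₁₀(40.8/4.0) = 96.6 − 20.17 = 76.43 dB(A).
grinder: 93.5 − 20·log₁₀(29.9/4.0) = 93.5 − 17.47 = 76.03 dB(A).
packaged HVAC unit: 85.4 − 20·log₁₀(28.0/4.0) = 85.4 − 16.90 = 68.50 dB(A).
Σ 10^(L/10) = 9.108e+07 → L_total = 10·log₁₀(9.108e+07) = 79.59 dB(A).

79.6 dB(A)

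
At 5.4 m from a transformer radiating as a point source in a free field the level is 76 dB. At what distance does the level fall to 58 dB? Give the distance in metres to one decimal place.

42.9 m

The 18.0 dB drop corresponds to a distance ratio of 10^(18.0/20) for a point source.
r₂ = 5.4·10^((76−58)/20) = 5.4·10^(18.0/20) = 42.89 m.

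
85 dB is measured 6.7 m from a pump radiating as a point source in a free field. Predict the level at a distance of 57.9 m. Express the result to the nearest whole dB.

Spherical spreading from a point source gives a 20·log₁₀(r₂/r₁) drop.
L₂ = 85 − 20·log₁₀(57.9/6.7) = 85 − 18.732 = 66.27 dB.

66 dB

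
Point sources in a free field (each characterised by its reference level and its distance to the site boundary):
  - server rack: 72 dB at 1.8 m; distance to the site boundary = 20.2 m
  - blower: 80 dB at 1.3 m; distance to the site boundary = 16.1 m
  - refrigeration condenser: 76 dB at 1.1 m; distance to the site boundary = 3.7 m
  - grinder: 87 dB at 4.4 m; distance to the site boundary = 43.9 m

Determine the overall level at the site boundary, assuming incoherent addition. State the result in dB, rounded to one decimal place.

Propagate each source to the receiver with L = L_ref − 20·log₁₀(r/r_ref), then add intensities.
server rack: 72 − 20·log₁₀(20.2/1.8) = 72 − 21.00 = 51.00 dB.
blower: 80 − 20·log₁₀(16.1/1.3) = 80 − 21.86 = 58.14 dB.
refrigeration condenser: 76 − 20·log₁₀(3.7/1.1) = 76 − 10.54 = 65.46 dB.
grinder: 87 − 20·log₁₀(43.9/4.4) = 87 − 19.98 = 67.02 dB.
Σ 10^(L/10) = 9.331e+06 → L_total = 10·log₁₀(9.331e+06) = 69.70 dB.

69.7 dB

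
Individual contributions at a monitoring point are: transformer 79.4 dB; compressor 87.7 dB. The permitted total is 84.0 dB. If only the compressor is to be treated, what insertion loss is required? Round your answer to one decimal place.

The untreated sources together contribute 10^(79.4/10) = 8.710e+07, i.e. 79.40 dB.
The limit corresponds to 10^(84.0/10) = 2.512e+08; subtracting the fixed part leaves 1.641e+08 for the compressor, i.e. 82.15 dB.
So the compressor must be reduced from 87.7 to 82.15 dB: IL = 5.55 dB.

5.5 dB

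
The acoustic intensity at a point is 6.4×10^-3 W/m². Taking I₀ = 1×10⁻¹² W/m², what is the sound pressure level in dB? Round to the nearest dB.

Dividing by I₀ shifts the exponent by 12: I/I₀ = 6.4×10^9.
L = 10·(0.8062 + 9) = 98.06 dB.

98 dB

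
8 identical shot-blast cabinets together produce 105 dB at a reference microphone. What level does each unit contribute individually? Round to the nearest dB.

96 dB

8 equal contributions raise the level by 10·log₁₀ 8 = 9.031 dB, so each unit alone gives 105 − 9.031.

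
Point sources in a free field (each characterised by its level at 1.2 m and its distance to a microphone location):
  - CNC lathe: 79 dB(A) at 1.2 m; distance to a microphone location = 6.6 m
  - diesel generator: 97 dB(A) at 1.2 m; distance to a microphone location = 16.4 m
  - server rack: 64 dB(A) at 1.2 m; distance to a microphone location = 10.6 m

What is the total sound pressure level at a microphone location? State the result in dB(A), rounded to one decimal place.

74.7 dB(A)

First find each source's level at the receiver (point-source: −20·log₁₀(r/r_ref)), then combine on an intensity basis.
CNC lathe: 79 − 20·log₁₀(6.6/1.2) = 79 − 14.81 = 64.19 dB(A).
diesel generator: 97 − 20·log₁₀(16.4/1.2) = 97 − 22.71 = 74.29 dB(A).
server rack: 64 − 20·log₁₀(10.6/1.2) = 64 − 18.92 = 45.08 dB(A).
Σ 10^(L/10) = 2.949e+07 → L_total = 10·log₁₀(2.949e+07) = 74.70 dB(A).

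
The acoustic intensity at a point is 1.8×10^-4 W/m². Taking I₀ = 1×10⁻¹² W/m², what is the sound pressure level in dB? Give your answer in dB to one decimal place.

I/I₀ = 1.8×10^-4/10⁻¹² = 1.8×10^8, and L = 10·log₁₀(I/I₀).
L = 10·(0.2553 + 8) = 82.55 dB.

82.6 dB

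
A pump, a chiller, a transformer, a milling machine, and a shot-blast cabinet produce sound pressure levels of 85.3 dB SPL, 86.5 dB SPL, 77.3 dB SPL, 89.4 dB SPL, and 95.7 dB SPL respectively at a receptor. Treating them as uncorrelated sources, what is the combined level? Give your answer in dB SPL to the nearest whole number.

Incoherent sources combine by intensity addition: L_total = 10·log₁₀(Σ 10^(L_i/10)).
Σ 10^(L/10) = 10^(85.3/10) + 10^(86.5/10) + 10^(77.3/10) + 10^(89.4/10) + 10^(95.7/10) = 5.426e+09.
L_total = 10·log₁₀(5.426e+09) = 97.34 dB SPL.

97 dB SPL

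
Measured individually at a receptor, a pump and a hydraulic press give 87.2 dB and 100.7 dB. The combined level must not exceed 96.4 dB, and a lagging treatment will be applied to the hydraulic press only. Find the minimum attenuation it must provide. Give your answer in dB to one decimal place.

4.9 dB

Everything except the hydraulic press sums to 10^(87.2/10) = 5.248e+08 in linear terms, 87.20 dB.
The limit corresponds to 10^(96.4/10) = 4.365e+09; subtracting the fixed part leaves 3.840e+09 for the hydraulic press, i.e. 95.84 dB.
Required insertion loss = 100.7 − 95.84 = 4.86 dB.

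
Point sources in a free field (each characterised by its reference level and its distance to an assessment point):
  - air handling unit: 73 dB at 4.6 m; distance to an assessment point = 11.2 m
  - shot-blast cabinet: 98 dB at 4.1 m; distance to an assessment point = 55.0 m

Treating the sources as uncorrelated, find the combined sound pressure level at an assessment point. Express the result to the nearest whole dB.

76 dB

First find each source's level at the receiver (point-source: −20·log₁₀(r/r_ref)), then combine on an intensity basis.
air handling unit: 73 − 20·log₁₀(11.2/4.6) = 73 − 7.73 = 65.27 dB.
shot-blast cabinet: 98 − 20·log₁₀(55.0/4.1) = 98 − 22.55 = 75.45 dB.
Σ 10^(L/10) = 3.843e+07 → L_total = 10·log₁₀(3.843e+07) = 75.85 dB.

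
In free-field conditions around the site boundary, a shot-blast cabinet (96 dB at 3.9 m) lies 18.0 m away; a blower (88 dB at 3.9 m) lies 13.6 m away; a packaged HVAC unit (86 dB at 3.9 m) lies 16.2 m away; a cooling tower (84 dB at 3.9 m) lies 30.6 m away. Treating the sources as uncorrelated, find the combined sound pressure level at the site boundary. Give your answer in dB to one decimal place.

First find each source's level at the receiver (point-source: −20·log₁₀(r/r_ref)), then combine on an intensity basis.
shot-blast cabinet: 96 − 20·log₁₀(18.0/3.9) = 96 − 13.28 = 82.72 dB.
blower: 88 − 20·log₁₀(13.6/3.9) = 88 − 10.85 = 77.15 dB.
packaged HVAC unit: 86 − 20·log₁₀(16.2/3.9) = 86 − 12.37 = 73.63 dB.
cooling tower: 84 − 20·log₁₀(30.6/3.9) = 84 − 17.89 = 66.11 dB.
Σ 10^(L/10) = 2.659e+08 → L_total = 10·log₁₀(2.659e+08) = 84.25 dB.

84.2 dB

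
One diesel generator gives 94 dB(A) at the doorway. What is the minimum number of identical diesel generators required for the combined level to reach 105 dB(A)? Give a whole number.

13

Need L₁ + 10·log₁₀ N ≥ 105, i.e. log₁₀ N ≥ 1.10.
N ≥ 10^(11.0/10) = 12.589, so N = 13.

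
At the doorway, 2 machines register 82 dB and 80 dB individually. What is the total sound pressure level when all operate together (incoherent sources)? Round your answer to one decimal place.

Incoherent sources combine by intensity addition: L_total = 10·log₁₀(Σ 10^(L_i/10)).
Σ 10^(L/10) = 10^(82/10) + 10^(80/10) = 2.585e+08.
L_total = 10·log₁₀(2.585e+08) = 84.12 dB.

84.1 dB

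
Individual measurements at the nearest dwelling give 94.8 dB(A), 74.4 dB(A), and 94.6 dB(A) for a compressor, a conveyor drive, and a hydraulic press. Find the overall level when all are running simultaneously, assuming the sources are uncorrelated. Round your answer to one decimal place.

For uncorrelated sources the intensities add, so convert each level to linear form, sum, and take 10·log₁₀ of the total.
Σ 10^(L/10) = 10^(94.8/10) + 10^(74.4/10) + 10^(94.6/10) = 5.932e+09.
L_total = 10·log₁₀(5.932e+09) = 97.73 dB(A).

97.7 dB(A)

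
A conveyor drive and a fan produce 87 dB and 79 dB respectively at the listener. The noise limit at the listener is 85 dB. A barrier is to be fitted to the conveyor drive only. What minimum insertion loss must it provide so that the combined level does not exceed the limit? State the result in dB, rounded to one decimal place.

3.3 dB

The untreated sources together contribute 10^(79/10) = 7.943e+07, i.e. 79.00 dB.
The limit corresponds to 10^(85/10) = 3.162e+08; subtracting the fixed part leaves 2.368e+08 for the conveyor drive, i.e. 83.74 dB.
Required insertion loss = 87 − 83.74 = 3.26 dB.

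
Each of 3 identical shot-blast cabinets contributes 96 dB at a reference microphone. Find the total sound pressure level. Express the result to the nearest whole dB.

101 dB

L_total = L₁ + 10·log₁₀ N for N identical incoherent sources.
L_total = 96 + 10·log₁₀(3) = 96 + 4.771 = 100.77 dB.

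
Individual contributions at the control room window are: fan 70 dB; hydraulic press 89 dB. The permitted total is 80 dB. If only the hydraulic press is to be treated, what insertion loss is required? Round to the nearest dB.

The untreated sources together contribute 10^(70/10) = 1.000e+07, i.e. 70.00 dB.
To meet 80 dB overall, the treated hydraulic press may contribute at most 10^(80/10) − 1.000e+07 = 9.000e+07, i.e. 79.54 dB.
Required insertion loss = 89 − 79.54 = 9.46 dB.

9 dB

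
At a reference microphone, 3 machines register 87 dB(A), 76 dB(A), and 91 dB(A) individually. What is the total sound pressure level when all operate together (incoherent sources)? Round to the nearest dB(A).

93 dB(A)

Incoherent sources combine by intensity addition: L_total = 10·log₁₀(Σ 10^(L_i/10)).
Σ 10^(L/10) = 10^(87/10) + 10^(76/10) + 10^(91/10) = 1.800e+09.
L_total = 10·log₁₀(1.800e+09) = 92.55 dB(A).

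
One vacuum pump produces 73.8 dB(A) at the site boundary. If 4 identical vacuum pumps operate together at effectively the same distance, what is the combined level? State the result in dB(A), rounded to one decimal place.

79.8 dB(A)

With 4 equal, uncorrelated contributions the intensity is 4× that of one unit, giving a rise of 10·log₁₀ 4.
L_total = 73.8 + 10·log₁₀(4) = 73.8 + 6.021 = 79.82 dB(A).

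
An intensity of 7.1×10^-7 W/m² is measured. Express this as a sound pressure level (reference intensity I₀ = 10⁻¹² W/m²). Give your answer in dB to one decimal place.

58.5 dB

Dividing by I₀ shifts the exponent by 12: I/I₀ = 7.1×10^5.
L = 10·(0.8513 + 5) = 58.51 dB.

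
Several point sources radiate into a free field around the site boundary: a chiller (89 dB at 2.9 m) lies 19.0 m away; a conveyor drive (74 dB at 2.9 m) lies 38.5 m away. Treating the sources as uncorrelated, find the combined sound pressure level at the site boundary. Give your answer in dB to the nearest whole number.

73 dB

Propagate each source to the receiver with L = L_ref − 20·log₁₀(r/r_ref), then add intensities.
chiller: 89 − 20·log₁₀(19.0/2.9) = 89 − 16.33 = 72.67 dB.
conveyor drive: 74 − 20·log₁₀(38.5/2.9) = 74 − 22.46 = 51.54 dB.
Σ 10^(L/10) = 1.865e+07 → L_total = 10·log₁₀(1.865e+07) = 72.71 dB.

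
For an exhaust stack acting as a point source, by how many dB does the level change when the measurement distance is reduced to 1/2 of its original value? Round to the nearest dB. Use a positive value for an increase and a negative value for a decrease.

+6 dB

A point source loses 6 dB per doubling of distance; generally ΔL = −20·log₁₀(r₂/r₁).
ΔL = −20·log₁₀(0.5) = +6.02 dB.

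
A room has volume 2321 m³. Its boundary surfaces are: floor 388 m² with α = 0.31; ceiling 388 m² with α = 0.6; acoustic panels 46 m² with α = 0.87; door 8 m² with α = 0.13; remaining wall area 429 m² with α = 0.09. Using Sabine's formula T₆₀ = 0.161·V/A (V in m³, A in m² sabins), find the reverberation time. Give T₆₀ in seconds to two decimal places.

A = Σ Sᵢαᵢ = 388·0.31 + 388·0.6 + 46·0.87 + 8·0.13 + 429·0.09 = 432.75 m².
T₆₀ = 0.161 × 2321 / 432.75 = 0.864 s.

0.86 s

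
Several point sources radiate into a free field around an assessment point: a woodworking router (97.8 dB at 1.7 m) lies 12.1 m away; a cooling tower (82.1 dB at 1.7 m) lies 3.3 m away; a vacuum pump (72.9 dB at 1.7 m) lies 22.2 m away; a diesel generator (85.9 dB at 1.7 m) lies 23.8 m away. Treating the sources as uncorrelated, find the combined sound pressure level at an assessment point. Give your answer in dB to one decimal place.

Propagate each source to the receiver with L = L_ref − 20·log₁₀(r/r_ref), then add intensities.
woodworking router: 97.8 − 20·log₁₀(12.1/1.7) = 97.8 − 17.05 = 80.75 dB.
cooling tower: 82.1 − 20·log₁₀(3.3/1.7) = 82.1 − 5.76 = 76.34 dB.
vacuum pump: 72.9 − 20·log₁₀(22.2/1.7) = 72.9 − 22.32 = 50.58 dB.
diesel generator: 85.9 − 20·log₁₀(23.8/1.7) = 85.9 − 22.92 = 62.98 dB.
Σ 10^(L/10) = 1.641e+08 → L_total = 10·log₁₀(1.641e+08) = 82.15 dB.

82.2 dB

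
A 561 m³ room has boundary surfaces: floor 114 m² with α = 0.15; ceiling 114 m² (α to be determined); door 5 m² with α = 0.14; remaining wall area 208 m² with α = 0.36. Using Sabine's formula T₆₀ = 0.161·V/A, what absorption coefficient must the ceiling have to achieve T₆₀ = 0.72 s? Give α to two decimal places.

0.29

From T₆₀ = 0.161·V/A, the target T₆₀ = 0.72 s needs A = 0.161·561/0.72 = 125.45 m².
Absorption from the other surfaces = 114·0.15 + 5·0.14 + 208·0.36 = 92.68 m², so the ceiling must supply 32.77 m² over 114 m².
α = 32.77/114 = 0.287.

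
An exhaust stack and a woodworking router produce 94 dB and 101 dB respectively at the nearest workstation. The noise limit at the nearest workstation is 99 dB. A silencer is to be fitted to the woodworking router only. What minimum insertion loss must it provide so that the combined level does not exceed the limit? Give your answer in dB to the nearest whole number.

Everything except the woodworking router sums to 10^(94/10) = 2.512e+09 in linear terms, 94.00 dB.
To meet 99 dB overall, the treated woodworking router may contribute at most 10^(99/10) − 2.512e+09 = 5.431e+09, i.e. 97.35 dB.
So the woodworking router must be reduced from 101 to 97.35 dB: IL = 3.65 dB.

4 dB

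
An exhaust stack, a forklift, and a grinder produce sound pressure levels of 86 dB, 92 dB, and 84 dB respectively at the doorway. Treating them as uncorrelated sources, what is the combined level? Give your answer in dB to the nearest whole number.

93 dB

For uncorrelated sources the intensities add, so convert each level to linear form, sum, and take 10·log₁₀ of the total.
Σ 10^(L/10) = 10^(86/10) + 10^(92/10) + 10^(84/10) = 2.234e+09.
L_total = 10·log₁₀(2.234e+09) = 93.49 dB.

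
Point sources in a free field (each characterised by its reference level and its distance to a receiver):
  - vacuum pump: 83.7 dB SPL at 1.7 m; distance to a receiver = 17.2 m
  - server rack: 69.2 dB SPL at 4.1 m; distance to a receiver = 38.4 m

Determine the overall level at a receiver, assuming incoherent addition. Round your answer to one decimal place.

63.8 dB SPL

Apply inverse-square spreading to bring every level to the receiver, then sum 10^(L/10).
vacuum pump: 83.7 − 20·log₁₀(17.2/1.7) = 83.7 − 20.10 = 63.60 dB SPL.
server rack: 69.2 − 20·log₁₀(38.4/4.1) = 69.2 − 19.43 = 49.77 dB SPL.
Σ 10^(L/10) = 2.385e+06 → L_total = 10·log₁₀(2.385e+06) = 63.77 dB SPL.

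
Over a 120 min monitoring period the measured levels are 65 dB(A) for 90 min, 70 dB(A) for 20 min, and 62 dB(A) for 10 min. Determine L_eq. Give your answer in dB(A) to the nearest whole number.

L_eq = 10·log₁₀[(1/T)·Σ tᵢ·10^(Lᵢ/10)] with T = 120 min.
Σ tᵢ·10^(Lᵢ/10) = 90·10^(65/10) + 20·10^(70/10) + 10·10^(62/10) = 5.005e+08.
L_eq = 10·log₁₀(5.005e+08/120) = 66.20 dB(A).

66 dB(A)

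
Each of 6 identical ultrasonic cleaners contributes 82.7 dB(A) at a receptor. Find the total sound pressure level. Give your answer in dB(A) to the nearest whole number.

90 dB(A)

L_total = L₁ + 10·log₁₀ N for N identical incoherent sources.
L_total = 82.7 + 10·log₁₀(6) = 82.7 + 7.782 = 90.48 dB(A).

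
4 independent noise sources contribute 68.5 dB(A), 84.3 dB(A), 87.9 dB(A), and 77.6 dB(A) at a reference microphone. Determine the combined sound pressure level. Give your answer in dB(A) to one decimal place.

For uncorrelated sources the intensities add, so convert each level to linear form, sum, and take 10·log₁₀ of the total.
Σ 10^(L/10) = 10^(68.5/10) + 10^(84.3/10) + 10^(87.9/10) + 10^(77.6/10) = 9.504e+08.
L_total = 10·log₁₀(9.504e+08) = 89.78 dB(A).

89.8 dB(A)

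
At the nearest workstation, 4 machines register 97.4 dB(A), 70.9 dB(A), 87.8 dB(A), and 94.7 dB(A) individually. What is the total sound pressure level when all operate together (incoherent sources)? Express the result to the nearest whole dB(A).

Incoherent sources combine by intensity addition: L_total = 10·log₁₀(Σ 10^(L_i/10)).
Σ 10^(L/10) = 10^(97.4/10) + 10^(70.9/10) + 10^(87.8/10) + 10^(94.7/10) = 9.061e+09.
L_total = 10·log₁₀(9.061e+09) = 99.57 dB(A).

100 dB(A)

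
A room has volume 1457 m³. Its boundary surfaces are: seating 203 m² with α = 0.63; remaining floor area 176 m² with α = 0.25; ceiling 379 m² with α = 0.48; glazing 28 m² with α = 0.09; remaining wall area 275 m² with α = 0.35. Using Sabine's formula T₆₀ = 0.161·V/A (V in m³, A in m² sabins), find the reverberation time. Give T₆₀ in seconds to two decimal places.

0.52 s

Summing Sᵢαᵢ: 203·0.63 + 176·0.25 + 379·0.48 + 28·0.09 + 275·0.35 = 452.58 m².
T₆₀ = 0.161·V/A = 0.161·1457/452.58 = 0.518 s.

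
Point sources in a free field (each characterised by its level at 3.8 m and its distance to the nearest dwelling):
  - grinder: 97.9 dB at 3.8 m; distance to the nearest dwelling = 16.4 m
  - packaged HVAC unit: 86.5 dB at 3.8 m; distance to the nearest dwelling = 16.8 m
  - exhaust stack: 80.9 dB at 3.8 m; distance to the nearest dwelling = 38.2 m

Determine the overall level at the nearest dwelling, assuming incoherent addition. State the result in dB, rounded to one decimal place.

Apply inverse-square spreading to bring every level to the receiver, then sum 10^(L/10).
grinder: 97.9 − 20·log₁₀(16.4/3.8) = 97.9 − 12.70 = 85.20 dB.
packaged HVAC unit: 86.5 − 20·log₁₀(16.8/3.8) = 86.5 − 12.91 = 73.59 dB.
exhaust stack: 80.9 − 20·log₁₀(38.2/3.8) = 80.9 − 20.05 = 60.85 dB.
Σ 10^(L/10) = 3.551e+08 → L_total = 10·log₁₀(3.551e+08) = 85.50 dB.

85.5 dB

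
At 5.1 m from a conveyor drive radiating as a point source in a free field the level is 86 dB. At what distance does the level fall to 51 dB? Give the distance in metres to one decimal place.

Point-source spreading drops the level by 20·log₁₀(r₂/r₁); inverting, r₂/r₁ = 10^(ΔL/20).
r₂ = 5.1·10^((86−51)/20) = 5.1·10^(35.0/20) = 286.79 m.

286.8 m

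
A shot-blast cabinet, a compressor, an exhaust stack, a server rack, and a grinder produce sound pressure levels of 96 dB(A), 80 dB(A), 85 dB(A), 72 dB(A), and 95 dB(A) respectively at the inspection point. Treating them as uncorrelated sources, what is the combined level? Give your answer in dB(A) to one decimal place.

98.8 dB(A)

For uncorrelated sources the intensities add, so convert each level to linear form, sum, and take 10·log₁₀ of the total.
Σ 10^(L/10) = 10^(96/10) + 10^(80/10) + 10^(85/10) + 10^(72/10) + 10^(95/10) = 7.575e+09.
L_total = 10·log₁₀(7.575e+09) = 98.79 dB(A).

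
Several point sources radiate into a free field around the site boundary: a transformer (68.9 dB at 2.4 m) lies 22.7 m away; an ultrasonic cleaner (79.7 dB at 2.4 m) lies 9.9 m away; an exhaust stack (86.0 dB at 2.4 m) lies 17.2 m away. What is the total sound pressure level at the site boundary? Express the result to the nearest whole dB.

71 dB

Propagate each source to the receiver with L = L_ref − 20·log₁₀(r/r_ref), then add intensities.
transformer: 68.9 − 20·log₁₀(22.7/2.4) = 68.9 − 19.52 = 49.38 dB.
ultrasonic cleaner: 79.7 − 20·log₁₀(9.9/2.4) = 79.7 − 12.31 = 67.39 dB.
exhaust stack: 86.0 − 20·log₁₀(17.2/2.4) = 86.0 − 17.11 = 68.89 dB.
Σ 10^(L/10) = 1.332e+07 → L_total = 10·log₁₀(1.332e+07) = 71.25 dB.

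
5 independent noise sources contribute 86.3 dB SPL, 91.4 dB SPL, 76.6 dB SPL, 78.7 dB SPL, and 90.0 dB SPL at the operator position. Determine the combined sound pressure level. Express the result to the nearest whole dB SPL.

For uncorrelated sources the intensities add, so convert each level to linear form, sum, and take 10·log₁₀ of the total.
Σ 10^(L/10) = 10^(86.3/10) + 10^(91.4/10) + 10^(76.6/10) + 10^(78.7/10) + 10^(90.0/10) = 2.927e+09.
L_total = 10·log₁₀(2.927e+09) = 94.66 dB SPL.

95 dB SPL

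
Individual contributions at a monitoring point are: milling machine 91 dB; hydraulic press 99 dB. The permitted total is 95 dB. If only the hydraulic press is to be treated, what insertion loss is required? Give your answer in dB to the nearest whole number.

Everything except the hydraulic press sums to 10^(91/10) = 1.259e+09 in linear terms, 91.00 dB.
The limit corresponds to 10^(95/10) = 3.162e+09; subtracting the fixed part leaves 1.903e+09 for the hydraulic press, i.e. 92.80 dB.
Required insertion loss = 99 − 92.80 = 6.20 dB.

6 dB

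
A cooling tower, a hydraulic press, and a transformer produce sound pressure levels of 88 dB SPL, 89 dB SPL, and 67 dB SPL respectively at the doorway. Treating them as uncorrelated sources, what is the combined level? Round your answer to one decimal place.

91.6 dB SPL

For uncorrelated sources the intensities add, so convert each level to linear form, sum, and take 10·log₁₀ of the total.
Σ 10^(L/10) = 10^(88/10) + 10^(89/10) + 10^(67/10) = 1.430e+09.
L_total = 10·log₁₀(1.430e+09) = 91.55 dB SPL.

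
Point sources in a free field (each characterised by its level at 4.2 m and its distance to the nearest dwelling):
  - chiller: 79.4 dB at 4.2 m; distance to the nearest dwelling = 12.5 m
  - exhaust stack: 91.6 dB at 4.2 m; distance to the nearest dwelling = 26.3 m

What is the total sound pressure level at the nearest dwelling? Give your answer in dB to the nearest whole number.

77 dB

Propagate each source to the receiver with L = L_ref − 20·log₁₀(r/r_ref), then add intensities.
chiller: 79.4 − 20·log₁₀(12.5/4.2) = 79.4 − 9.47 = 69.93 dB.
exhaust stack: 91.6 − 20·log₁₀(26.3/4.2) = 91.6 − 15.93 = 75.67 dB.
Σ 10^(L/10) = 4.670e+07 → L_total = 10·log₁₀(4.670e+07) = 76.69 dB.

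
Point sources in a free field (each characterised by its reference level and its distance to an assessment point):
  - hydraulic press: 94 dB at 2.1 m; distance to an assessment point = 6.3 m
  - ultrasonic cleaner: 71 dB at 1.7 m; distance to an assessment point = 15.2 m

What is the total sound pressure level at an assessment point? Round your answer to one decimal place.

84.5 dB

Propagate each source to the receiver with L = L_ref − 20·log₁₀(r/r_ref), then add intensities.
hydraulic press: 94 − 20·log₁₀(6.3/2.1) = 94 − 9.54 = 84.46 dB.
ultrasonic cleaner: 71 − 20·log₁₀(15.2/1.7) = 71 − 19.03 = 51.97 dB.
Σ 10^(L/10) = 2.793e+08 → L_total = 10·log₁₀(2.793e+08) = 84.46 dB.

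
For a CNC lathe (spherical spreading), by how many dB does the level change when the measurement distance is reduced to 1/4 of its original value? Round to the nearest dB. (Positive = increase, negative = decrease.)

+12 dB

With spherical spreading the level changes by −20·log₁₀(r₂/r₁).
ΔL = −20·log₁₀(0.25) = +12.04 dB.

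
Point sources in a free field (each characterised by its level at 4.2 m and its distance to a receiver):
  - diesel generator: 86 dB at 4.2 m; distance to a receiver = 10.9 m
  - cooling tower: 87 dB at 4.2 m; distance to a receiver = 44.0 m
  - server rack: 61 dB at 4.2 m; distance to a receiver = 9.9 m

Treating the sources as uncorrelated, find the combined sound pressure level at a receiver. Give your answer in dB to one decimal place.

First find each source's level at the receiver (point-source: −20·log₁₀(r/r_ref)), then combine on an intensity basis.
diesel generator: 86 − 20·log₁₀(10.9/4.2) = 86 − 8.28 = 77.72 dB.
cooling tower: 87 − 20·log₁₀(44.0/4.2) = 87 − 20.40 = 66.60 dB.
server rack: 61 − 20·log₁₀(9.9/4.2) = 61 − 7.45 = 53.55 dB.
Σ 10^(L/10) = 6.390e+07 → L_total = 10·log₁₀(6.390e+07) = 78.06 dB.

78.1 dB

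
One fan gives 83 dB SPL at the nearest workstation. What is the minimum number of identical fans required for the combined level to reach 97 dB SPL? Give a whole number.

N identical sources give L₁ + 10·log₁₀ N, so require 10·log₁₀ N ≥ 97 − 83 = 14.0 dB.
N ≥ 10^(14.0/10) = 25.119, so N = 26.

26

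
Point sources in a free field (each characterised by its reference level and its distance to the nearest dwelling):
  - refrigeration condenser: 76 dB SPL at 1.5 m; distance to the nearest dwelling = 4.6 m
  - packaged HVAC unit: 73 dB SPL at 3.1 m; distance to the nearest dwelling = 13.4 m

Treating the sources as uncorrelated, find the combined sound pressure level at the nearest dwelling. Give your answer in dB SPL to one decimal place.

Propagate each source to the receiver with L = L_ref − 20·log₁₀(r/r_ref), then add intensities.
refrigeration condenser: 76 − 20·log₁₀(4.6/1.5) = 76 − 9.73 = 66.27 dB SPL.
packaged HVAC unit: 73 − 20·log₁₀(13.4/3.1) = 73 − 12.71 = 60.29 dB SPL.
Σ 10^(L/10) = 5.301e+06 → L_total = 10·log₁₀(5.301e+06) = 67.24 dB SPL.

67.2 dB SPL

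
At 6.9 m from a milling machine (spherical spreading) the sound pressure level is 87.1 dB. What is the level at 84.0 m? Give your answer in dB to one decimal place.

65.4 dB

Spherical spreading from a point source gives a 20·log₁₀(r₂/r₁) drop.
L₂ = 87.1 − 20·log₁₀(84.0/6.9) = 87.1 − 21.709 = 65.39 dB.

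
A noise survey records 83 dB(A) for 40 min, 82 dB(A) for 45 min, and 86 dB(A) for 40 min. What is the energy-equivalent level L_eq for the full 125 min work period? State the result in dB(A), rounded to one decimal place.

83.9 dB(A)

The energy average is taken in the linear domain: L_eq = 10·log₁₀[(Σ tᵢ·10^(Lᵢ/10))/T], T = 125 min.
Σ tᵢ·10^(Lᵢ/10) = 40·10^(83/10) + 45·10^(82/10) + 40·10^(86/10) = 3.104e+10.
L_eq = 10·log₁₀(3.104e+10/125) = 83.95 dB(A).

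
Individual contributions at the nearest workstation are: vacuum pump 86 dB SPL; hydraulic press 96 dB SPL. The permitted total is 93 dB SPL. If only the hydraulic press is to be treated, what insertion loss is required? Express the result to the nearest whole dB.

Everything except the hydraulic press sums to 10^(86/10) = 3.981e+08 in linear terms, 86.00 dB SPL.
The limit corresponds to 10^(93/10) = 1.995e+09; subtracting the fixed part leaves 1.597e+09 for the hydraulic press, i.e. 92.03 dB SPL.
Required insertion loss = 96 − 92.03 = 3.97 dB.

4 dB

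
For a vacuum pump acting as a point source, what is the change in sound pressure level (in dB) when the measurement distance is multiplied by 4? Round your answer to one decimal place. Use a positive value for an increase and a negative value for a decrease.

-12.0 dB

With spherical spreading the level changes by −20·log₁₀(r₂/r₁).
ΔL = −20·log₁₀(4) = -12.04 dB.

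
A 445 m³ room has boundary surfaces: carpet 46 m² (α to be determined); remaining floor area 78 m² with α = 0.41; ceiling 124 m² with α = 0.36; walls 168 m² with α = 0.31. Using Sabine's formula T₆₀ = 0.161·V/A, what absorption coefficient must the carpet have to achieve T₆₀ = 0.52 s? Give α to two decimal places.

A = 0.161·V/T₆₀ = 0.161·445/0.52 = 137.78 m² sabins.
Absorption from the other surfaces = 78·0.41 + 124·0.36 + 168·0.31 = 128.70 m², so the carpet must supply 9.08 m² over 46 m².
α = 9.08/46 = 0.197.

0.20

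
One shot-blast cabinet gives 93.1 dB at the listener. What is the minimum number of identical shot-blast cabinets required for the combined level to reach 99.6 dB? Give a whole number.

The shortfall is 99.6 − 93.1 = 6.5 dB, and N units add 10·log₁₀ N, so need 10·log₁₀ N ≥ 6.5.
N ≥ 10^(6.5/10) = 4.467, so N = 5.

5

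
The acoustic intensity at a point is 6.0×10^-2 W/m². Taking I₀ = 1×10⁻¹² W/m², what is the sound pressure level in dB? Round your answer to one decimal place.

I/I₀ = 6.0×10^-2/10⁻¹² = 6.0×10^10, and L = 10·log₁₀(I/I₀).
L = 10·(0.7782 + 10) = 107.78 dB.

107.8 dB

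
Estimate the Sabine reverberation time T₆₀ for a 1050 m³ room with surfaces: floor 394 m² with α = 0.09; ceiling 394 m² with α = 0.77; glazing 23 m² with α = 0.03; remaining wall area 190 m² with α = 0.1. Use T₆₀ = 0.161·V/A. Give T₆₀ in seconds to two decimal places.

Summing Sᵢαᵢ: 394·0.09 + 394·0.77 + 23·0.03 + 190·0.1 = 358.53 m².
T₆₀ = 0.161·V/A = 0.161·1050/358.53 = 0.472 s.

0.47 s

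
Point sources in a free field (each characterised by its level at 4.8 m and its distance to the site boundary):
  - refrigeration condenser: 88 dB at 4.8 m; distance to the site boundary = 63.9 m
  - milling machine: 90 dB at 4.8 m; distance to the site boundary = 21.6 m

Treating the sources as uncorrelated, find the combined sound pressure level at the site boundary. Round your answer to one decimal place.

77.2 dB

Apply inverse-square spreading to bring every level to the receiver, then sum 10^(L/10).
refrigeration condenser: 88 − 20·log₁₀(63.9/4.8) = 88 − 22.49 = 65.51 dB.
milling machine: 90 − 20·log₁₀(21.6/4.8) = 90 − 13.06 = 76.94 dB.
Σ 10^(L/10) = 5.294e+07 → L_total = 10·log₁₀(5.294e+07) = 77.24 dB.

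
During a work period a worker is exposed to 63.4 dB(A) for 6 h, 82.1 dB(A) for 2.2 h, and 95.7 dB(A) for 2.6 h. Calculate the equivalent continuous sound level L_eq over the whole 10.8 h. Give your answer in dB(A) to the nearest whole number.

90 dB(A)

L_eq = 10·log₁₀[(1/T)·Σ tᵢ·10^(Lᵢ/10)] with T = 10.8 h.
Σ tᵢ·10^(Lᵢ/10) = 6·10^(63.4/10) + 2.2·10^(82.1/10) + 2.6·10^(95.7/10) = 1.003e+10.
L_eq = 10·log₁₀(1.003e+10/10.8) = 89.68 dB(A).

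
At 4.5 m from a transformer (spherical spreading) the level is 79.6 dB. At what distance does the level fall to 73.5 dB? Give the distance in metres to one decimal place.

Point-source spreading drops the level by 20·log₁₀(r₂/r₁); inverting, r₂/r₁ = 10^(ΔL/20).
r₂ = 4.5·10^((79.6−73.5)/20) = 4.5·10^(6.1/20) = 9.08 m.

9.1 m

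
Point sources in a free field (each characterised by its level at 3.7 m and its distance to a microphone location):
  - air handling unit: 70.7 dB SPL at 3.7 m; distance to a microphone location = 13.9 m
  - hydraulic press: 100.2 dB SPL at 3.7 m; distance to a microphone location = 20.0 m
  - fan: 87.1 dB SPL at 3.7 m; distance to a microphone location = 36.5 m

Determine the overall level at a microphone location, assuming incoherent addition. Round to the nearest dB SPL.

86 dB SPL

Apply inverse-square spreading to bring every level to the receiver, then sum 10^(L/10).
air handling unit: 70.7 − 20·log₁₀(13.9/3.7) = 70.7 − 11.50 = 59.20 dB SPL.
hydraulic press: 100.2 − 20·log₁₀(20.0/3.7) = 100.2 − 14.66 = 85.54 dB SPL.
fan: 87.1 − 20·log₁₀(36.5/3.7) = 87.1 − 19.88 = 67.22 dB SPL.
Σ 10^(L/10) = 3.645e+08 → L_total = 10·log₁₀(3.645e+08) = 85.62 dB SPL.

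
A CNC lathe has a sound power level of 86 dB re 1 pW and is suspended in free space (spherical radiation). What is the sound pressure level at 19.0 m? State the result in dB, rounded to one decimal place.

The power spreads over a sphere of area 4π·r², so L_p = L_w − 10·log₁₀(4π·r²).
4π·r² = 4536 m², 10·log₁₀ of that is 36.567 dB.
L_p = 86 − 36.567 = 49.43 dB.

49.4 dB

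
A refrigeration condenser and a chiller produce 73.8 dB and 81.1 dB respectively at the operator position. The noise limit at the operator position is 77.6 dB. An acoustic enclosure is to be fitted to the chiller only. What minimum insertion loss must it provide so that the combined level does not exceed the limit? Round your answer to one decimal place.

The untreated sources together contribute 10^(73.8/10) = 2.399e+07, i.e. 73.80 dB.
To meet 77.6 dB overall, the treated chiller may contribute at most 10^(77.6/10) − 2.399e+07 = 3.356e+07, i.e. 75.26 dB.
Required insertion loss = 81.1 − 75.26 = 5.84 dB.

5.8 dB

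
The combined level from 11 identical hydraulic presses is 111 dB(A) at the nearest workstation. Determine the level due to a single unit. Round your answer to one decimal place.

For N identical incoherent sources L_total = L₁ + 10·log₁₀ N, so L₁ = 111 − 10·log₁₀(11) = 111 − 10.414.

100.6 dB(A)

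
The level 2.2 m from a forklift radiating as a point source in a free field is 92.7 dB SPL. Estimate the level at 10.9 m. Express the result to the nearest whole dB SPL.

79 dB SPL

Spherical spreading from a point source gives a 20·log₁₀(r₂/r₁) drop.
L₂ = 92.7 − 20·log₁₀(10.9/2.2) = 92.7 − 13.900 = 78.80 dB SPL.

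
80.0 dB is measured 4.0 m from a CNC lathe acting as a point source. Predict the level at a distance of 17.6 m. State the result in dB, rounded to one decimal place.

Spherical spreading from a point source gives a 20·log₁₀(r₂/r₁) drop.
L₂ = 80.0 − 20·log₁₀(17.6/4.0) = 80.0 − 12.869 = 67.13 dB.

67.1 dB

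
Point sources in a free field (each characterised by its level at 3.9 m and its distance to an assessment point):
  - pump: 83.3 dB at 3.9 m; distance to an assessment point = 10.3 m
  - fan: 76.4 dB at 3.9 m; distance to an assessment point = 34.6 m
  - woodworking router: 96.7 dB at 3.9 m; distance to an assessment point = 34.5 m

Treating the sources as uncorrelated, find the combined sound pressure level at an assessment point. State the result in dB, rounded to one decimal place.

79.6 dB

Propagate each source to the receiver with L = L_ref − 20·log₁₀(r/r_ref), then add intensities.
pump: 83.3 − 20·log₁₀(10.3/3.9) = 83.3 − 8.44 = 74.86 dB.
fan: 76.4 − 20·log₁₀(34.6/3.9) = 76.4 − 18.96 = 57.44 dB.
woodworking router: 96.7 − 20·log₁₀(34.5/3.9) = 96.7 − 18.94 = 77.76 dB.
Σ 10^(L/10) = 9.098e+07 → L_total = 10·log₁₀(9.098e+07) = 79.59 dB.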